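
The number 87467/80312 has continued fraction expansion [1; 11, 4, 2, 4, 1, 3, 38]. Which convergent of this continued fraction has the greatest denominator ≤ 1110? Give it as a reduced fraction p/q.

a_0 = 1: 1/1  (≤ bound)
a_1 = 11: 12/11  (≤ bound)
a_2 = 4: 49/45  (≤ bound)
a_3 = 2: 110/101  (≤ bound)
a_4 = 4: 489/449  (≤ bound)
a_5 = 1: 599/550  (≤ bound)
a_6 = 3: 2286/2099  (> 1110, stop)

599/550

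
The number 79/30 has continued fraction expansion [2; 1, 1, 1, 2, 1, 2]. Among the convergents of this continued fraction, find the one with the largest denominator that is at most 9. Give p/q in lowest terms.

21/8

List convergents until the denominator exceeds the bound:
a_0 = 2: 2/1  (≤ bound)
a_1 = 1: 3/1  (≤ bound)
a_2 = 1: 5/2  (≤ bound)
a_3 = 1: 8/3  (≤ bound)
a_4 = 2: 21/8  (≤ bound)
a_5 = 1: 29/11  (> 9, stop)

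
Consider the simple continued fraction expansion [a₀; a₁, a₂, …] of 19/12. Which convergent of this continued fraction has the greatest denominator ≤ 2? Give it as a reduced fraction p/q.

List convergents until the denominator exceeds the bound:
a_0 = 1: 1/1  (≤ bound)
a_1 = 1: 2/1  (≤ bound)
a_2 = 1: 3/2  (≤ bound)
a_3 = 2: 8/5  (> 2, stop)

3/2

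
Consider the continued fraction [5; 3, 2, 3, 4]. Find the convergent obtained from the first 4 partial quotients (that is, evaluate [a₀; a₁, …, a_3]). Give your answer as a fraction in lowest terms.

Build up convergents one term at a time:
a_0 = 5: 5/1
a_1 = 3: 16/3
a_2 = 2: 37/7
a_3 = 3: 127/24

127/24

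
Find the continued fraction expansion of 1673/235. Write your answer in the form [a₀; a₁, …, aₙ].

[7; 8, 2, 1, 1, 5]

1673 ÷ 235 → quotient 7, remainder 28
235 ÷ 28 → quotient 8, remainder 11
28 ÷ 11 → quotient 2, remainder 6
11 ÷ 6 → quotient 1, remainder 5
6 ÷ 5 → quotient 1, remainder 1
5 ÷ 1 → quotient 5, remainder 0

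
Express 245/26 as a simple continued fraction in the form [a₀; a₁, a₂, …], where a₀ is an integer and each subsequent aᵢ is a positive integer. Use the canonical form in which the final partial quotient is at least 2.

Apply division with remainder until the remainder is 0:
⌊245/26⌋ = 9, remainder 11
⌊26/11⌋ = 2, remainder 4
⌊11/4⌋ = 2, remainder 3
⌊4/3⌋ = 1, remainder 1
⌊3/1⌋ = 3, remainder 0

[9; 2, 2, 1, 3]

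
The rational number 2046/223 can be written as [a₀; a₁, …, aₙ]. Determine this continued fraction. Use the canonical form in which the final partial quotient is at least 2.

2046 = 9·223 + 39, so a_0 = 9
223 = 5·39 + 28, so a_1 = 5
39 = 1·28 + 11, so a_2 = 1
28 = 2·11 + 6, so a_3 = 2
11 = 1·6 + 5, so a_4 = 1
6 = 1·5 + 1, so a_5 = 1
5 = 5·1 + 0, so a_6 = 5

[9; 5, 1, 2, 1, 1, 5]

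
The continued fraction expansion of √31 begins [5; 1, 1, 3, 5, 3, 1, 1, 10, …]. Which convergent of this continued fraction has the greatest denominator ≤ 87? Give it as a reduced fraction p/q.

206/37

a_0 = 5: 5/1  (≤ bound)
a_1 = 1: 6/1  (≤ bound)
a_2 = 1: 11/2  (≤ bound)
a_3 = 3: 39/7  (≤ bound)
a_4 = 5: 206/37  (≤ bound)
a_5 = 3: 657/118  (> 87, stop)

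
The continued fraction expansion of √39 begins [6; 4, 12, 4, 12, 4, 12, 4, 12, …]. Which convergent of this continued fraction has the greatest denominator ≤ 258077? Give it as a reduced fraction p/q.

List convergents until the denominator exceeds the bound:
a_0 = 6: 6/1  (≤ bound)
a_1 = 4: 25/4  (≤ bound)
a_2 = 12: 306/49  (≤ bound)
a_3 = 4: 1249/200  (≤ bound)
a_4 = 12: 15294/2449  (≤ bound)
a_5 = 4: 62425/9996  (≤ bound)
a_6 = 12: 764394/122401  (≤ bound)
a_7 = 4: 3120001/499600  (> 258077, stop)

764394/122401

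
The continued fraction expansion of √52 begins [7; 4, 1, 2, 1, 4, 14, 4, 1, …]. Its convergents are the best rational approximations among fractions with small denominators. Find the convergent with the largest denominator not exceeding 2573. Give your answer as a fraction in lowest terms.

9223/1279

List convergents until the denominator exceeds the bound:
a_0 = 7: 7/1  (≤ bound)
a_1 = 4: 29/4  (≤ bound)
a_2 = 1: 36/5  (≤ bound)
a_3 = 2: 101/14  (≤ bound)
a_4 = 1: 137/19  (≤ bound)
a_5 = 4: 649/90  (≤ bound)
a_6 = 14: 9223/1279  (≤ bound)
a_7 = 4: 37541/5206  (> 2573, stop)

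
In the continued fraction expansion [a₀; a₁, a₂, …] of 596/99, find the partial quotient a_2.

Repeatedly divide and take the remainder:
596 = 6·99 + 2, so a_0 = 6
99 = 49·2 + 1, so a_1 = 49
2 = 2·1 + 0, so a_2 = 2

2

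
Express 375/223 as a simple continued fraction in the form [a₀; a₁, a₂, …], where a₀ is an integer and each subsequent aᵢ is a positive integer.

375 = 1·223 + 152, so a_0 = 1
223 = 1·152 + 71, so a_1 = 1
152 = 2·71 + 10, so a_2 = 2
71 = 7·10 + 1, so a_3 = 7
10 = 10·1 + 0, so a_4 = 10

[1; 1, 2, 7, 10]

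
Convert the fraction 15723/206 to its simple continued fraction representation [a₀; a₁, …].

Repeatedly divide and take the remainder:
15723 ÷ 206 → quotient 76, remainder 67
206 ÷ 67 → quotient 3, remainder 5
67 ÷ 5 → quotient 13, remainder 2
5 ÷ 2 → quotient 2, remainder 1
2 ÷ 1 → quotient 2, remainder 0

[76; 3, 13, 2, 2]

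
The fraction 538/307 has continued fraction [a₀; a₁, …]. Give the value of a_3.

⌊538/307⌋ = 1, remainder 231
⌊307/231⌋ = 1, remainder 76
⌊231/76⌋ = 3, remainder 3
⌊76/3⌋ = 25, remainder 1

25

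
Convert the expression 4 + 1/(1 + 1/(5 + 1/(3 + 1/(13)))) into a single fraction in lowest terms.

1225/253

Start with 13.
3 + 1/(13/1) = 3 + 1/13 = 40/13
5 + 1/(40/13) = 5 + 13/40 = 213/40
1 + 1/(213/40) = 1 + 40/213 = 253/213
4 + 1/(253/213) = 4 + 213/253 = 1225/253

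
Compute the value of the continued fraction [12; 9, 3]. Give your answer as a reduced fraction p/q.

339/28

Starting at the tail and folding back:
Start with 3.
9 + 1/(3/1) = 9 + 1/3 = 28/3
12 + 1/(28/3) = 12 + 3/28 = 339/28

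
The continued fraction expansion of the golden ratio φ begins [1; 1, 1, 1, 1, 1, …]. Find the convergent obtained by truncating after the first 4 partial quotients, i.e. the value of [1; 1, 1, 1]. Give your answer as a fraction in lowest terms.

5/3

Start with 1.
1 + 1/(1/1) = 1 + 1/1 = 2/1
1 + 1/(2/1) = 1 + 1/2 = 3/2
1 + 1/(3/2) = 1 + 2/3 = 5/3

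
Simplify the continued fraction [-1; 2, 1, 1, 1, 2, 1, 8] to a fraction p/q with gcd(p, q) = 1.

-157/253

a_0 = -1: -1/1
a_1 = 2: -1/2
a_2 = 1: -2/3
a_3 = 1: -3/5
a_4 = 1: -5/8
a_5 = 2: -13/21
a_6 = 1: -18/29
a_7 = 8: -157/253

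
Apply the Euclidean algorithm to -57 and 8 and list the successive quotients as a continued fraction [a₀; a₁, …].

[-8; 1, 7]

Apply division with remainder until the remainder is 0:
⌊-57/8⌋ = -8, remainder 7
⌊8/7⌋ = 1, remainder 1
⌊7/1⌋ = 7, remainder 0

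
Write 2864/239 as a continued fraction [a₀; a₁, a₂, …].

[11; 1, 58, 1, 3]

Run the Euclidean algorithm, recording each quotient:
2864 = 11·239 + 235, so a_0 = 11
239 = 1·235 + 4, so a_1 = 1
235 = 58·4 + 3, so a_2 = 58
4 = 1·3 + 1, so a_3 = 1
3 = 3·1 + 0, so a_4 = 3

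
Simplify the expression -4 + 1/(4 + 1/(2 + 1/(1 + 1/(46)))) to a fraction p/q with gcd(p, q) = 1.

-2288/607

a_0 = -4: -4/1
a_1 = 4: -15/4
a_2 = 2: -34/9
a_3 = 1: -49/13
a_4 = 46: -2288/607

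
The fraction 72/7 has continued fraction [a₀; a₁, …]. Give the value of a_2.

⌊72/7⌋ = 10, remainder 2
⌊7/2⌋ = 3, remainder 1
⌊2/1⌋ = 2, remainder 0

2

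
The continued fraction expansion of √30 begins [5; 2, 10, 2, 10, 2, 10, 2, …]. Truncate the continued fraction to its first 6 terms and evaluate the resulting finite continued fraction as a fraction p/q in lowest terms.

a_0 = 5: 5/1
a_1 = 2: 11/2
a_2 = 10: 115/21
a_3 = 2: 241/44
a_4 = 10: 2525/461
a_5 = 2: 5291/966

5291/966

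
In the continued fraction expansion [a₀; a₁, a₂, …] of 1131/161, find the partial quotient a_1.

Apply division with remainder until the remainder is 0:
1131 ÷ 161 → quotient 7, remainder 4
161 ÷ 4 → quotient 40, remainder 1

40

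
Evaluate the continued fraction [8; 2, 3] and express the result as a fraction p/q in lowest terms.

Start with 3.
2 + 1/(3/1) = 2 + 1/3 = 7/3
8 + 1/(7/3) = 8 + 3/7 = 59/7

59/7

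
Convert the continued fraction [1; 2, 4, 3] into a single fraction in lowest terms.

a_0 = 1: 1/1
a_1 = 2: 3/2
a_2 = 4: 13/9
a_3 = 3: 42/29

42/29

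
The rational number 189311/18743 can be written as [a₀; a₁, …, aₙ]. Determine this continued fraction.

[10; 9, 1, 27, 13, 2, 2]

189311 ÷ 18743 → quotient 10, remainder 1881
18743 ÷ 1881 → quotient 9, remainder 1814
1881 ÷ 1814 → quotient 1, remainder 67
1814 ÷ 67 → quotient 27, remainder 5
67 ÷ 5 → quotient 13, remainder 2
5 ÷ 2 → quotient 2, remainder 1
2 ÷ 1 → quotient 2, remainder 0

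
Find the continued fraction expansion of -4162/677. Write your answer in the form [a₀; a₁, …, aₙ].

Repeatedly divide and take the remainder:
-4162 = -7·677 + 577, so a_0 = -7
677 = 1·577 + 100, so a_1 = 1
577 = 5·100 + 77, so a_2 = 5
100 = 1·77 + 23, so a_3 = 1
77 = 3·23 + 8, so a_4 = 3
23 = 2·8 + 7, so a_5 = 2
8 = 1·7 + 1, so a_6 = 1
7 = 7·1 + 0, so a_7 = 7

[-7; 1, 5, 1, 3, 2, 1, 7]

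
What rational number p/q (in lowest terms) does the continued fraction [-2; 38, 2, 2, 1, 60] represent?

-32239/16332

Collapse the nested fraction from the inside out:
Start with 60.
1 + 1/(60/1) = 1 + 1/60 = 61/60
2 + 1/(61/60) = 2 + 60/61 = 182/61
2 + 1/(182/61) = 2 + 61/182 = 425/182
38 + 1/(425/182) = 38 + 182/425 = 16332/425
-2 + 1/(16332/425) = -2 + 425/16332 = -32239/16332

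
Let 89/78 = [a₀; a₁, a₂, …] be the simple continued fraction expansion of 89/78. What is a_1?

⌊89/78⌋ = 1, remainder 11
⌊78/11⌋ = 7, remainder 1

7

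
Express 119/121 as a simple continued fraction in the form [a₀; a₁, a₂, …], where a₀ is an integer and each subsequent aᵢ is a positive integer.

[0; 1, 59, 2]

119 ÷ 121 → quotient 0, remainder 119
121 ÷ 119 → quotient 1, remainder 2
119 ÷ 2 → quotient 59, remainder 1
2 ÷ 1 → quotient 2, remainder 0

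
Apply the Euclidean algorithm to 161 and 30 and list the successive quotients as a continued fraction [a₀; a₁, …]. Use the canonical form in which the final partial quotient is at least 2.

Repeatedly divide and take the remainder:
⌊161/30⌋ = 5, remainder 11
⌊30/11⌋ = 2, remainder 8
⌊11/8⌋ = 1, remainder 3
⌊8/3⌋ = 2, remainder 2
⌊3/2⌋ = 1, remainder 1
⌊2/1⌋ = 2, remainder 0

[5; 2, 1, 2, 1, 2]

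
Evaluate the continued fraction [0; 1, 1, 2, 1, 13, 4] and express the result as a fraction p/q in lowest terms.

224/391

Start with 4.
13 + 1/(4/1) = 13 + 1/4 = 53/4
1 + 1/(53/4) = 1 + 4/53 = 57/53
2 + 1/(57/53) = 2 + 53/57 = 167/57
1 + 1/(167/57) = 1 + 57/167 = 224/167
1 + 1/(224/167) = 1 + 167/224 = 391/224
0 + 1/(391/224) = 0 + 224/391 = 224/391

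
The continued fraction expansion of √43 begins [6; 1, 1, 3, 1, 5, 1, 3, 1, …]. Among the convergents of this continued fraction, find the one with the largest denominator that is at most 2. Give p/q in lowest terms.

a_0 = 6: 6/1  (≤ bound)
a_1 = 1: 7/1  (≤ bound)
a_2 = 1: 13/2  (≤ bound)
a_3 = 3: 46/7  (> 2, stop)

13/2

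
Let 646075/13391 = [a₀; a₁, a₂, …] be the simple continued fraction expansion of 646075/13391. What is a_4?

2

⌊646075/13391⌋ = 48, remainder 3307
⌊13391/3307⌋ = 4, remainder 163
⌊3307/163⌋ = 20, remainder 47
⌊163/47⌋ = 3, remainder 22
⌊47/22⌋ = 2, remainder 3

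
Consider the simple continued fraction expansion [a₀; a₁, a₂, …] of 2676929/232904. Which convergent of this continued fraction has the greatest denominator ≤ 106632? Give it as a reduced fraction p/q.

885923/77079

a_0 = 11: 11/1  (≤ bound)
a_1 = 2: 23/2  (≤ bound)
a_2 = 39: 908/79  (≤ bound)
a_3 = 5: 4563/397  (≤ bound)
a_4 = 4: 19160/1667  (≤ bound)
a_5 = 46: 885923/77079  (≤ bound)
a_6 = 3: 2676929/232904  (> 106632, stop)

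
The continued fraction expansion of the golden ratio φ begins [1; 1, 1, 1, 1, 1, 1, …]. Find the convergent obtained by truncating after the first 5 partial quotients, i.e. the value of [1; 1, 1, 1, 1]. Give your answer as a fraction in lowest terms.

8/5

a_0 = 1: 1/1
a_1 = 1: 2/1
a_2 = 1: 3/2
a_3 = 1: 5/3
a_4 = 1: 8/5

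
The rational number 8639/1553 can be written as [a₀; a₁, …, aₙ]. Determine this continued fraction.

Repeatedly divide and take the remainder:
⌊8639/1553⌋ = 5, remainder 874
⌊1553/874⌋ = 1, remainder 679
⌊874/679⌋ = 1, remainder 195
⌊679/195⌋ = 3, remainder 94
⌊195/94⌋ = 2, remainder 7
⌊94/7⌋ = 13, remainder 3
⌊7/3⌋ = 2, remainder 1
⌊3/1⌋ = 3, remainder 0

[5; 1, 1, 3, 2, 13, 2, 3]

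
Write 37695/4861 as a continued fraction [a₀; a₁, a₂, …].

Run the Euclidean algorithm, recording each quotient:
37695 ÷ 4861 → quotient 7, remainder 3668
4861 ÷ 3668 → quotient 1, remainder 1193
3668 ÷ 1193 → quotient 3, remainder 89
1193 ÷ 89 → quotient 13, remainder 36
89 ÷ 36 → quotient 2, remainder 17
36 ÷ 17 → quotient 2, remainder 2
17 ÷ 2 → quotient 8, remainder 1
2 ÷ 1 → quotient 2, remainder 0

[7; 1, 3, 13, 2, 2, 8, 2]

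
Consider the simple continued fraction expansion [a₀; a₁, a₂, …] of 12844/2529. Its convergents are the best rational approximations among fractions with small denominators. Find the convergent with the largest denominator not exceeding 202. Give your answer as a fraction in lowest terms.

452/89

List convergents until the denominator exceeds the bound:
a_0 = 5: 5/1  (≤ bound)
a_1 = 12: 61/12  (≤ bound)
a_2 = 1: 66/13  (≤ bound)
a_3 = 2: 193/38  (≤ bound)
a_4 = 2: 452/89  (≤ bound)
a_5 = 3: 1549/305  (> 202, stop)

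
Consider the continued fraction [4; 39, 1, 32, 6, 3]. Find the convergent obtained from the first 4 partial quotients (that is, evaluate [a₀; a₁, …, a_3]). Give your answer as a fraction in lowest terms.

5309/1319

a_0 = 4: 4/1
a_1 = 39: 157/39
a_2 = 1: 161/40
a_3 = 32: 5309/1319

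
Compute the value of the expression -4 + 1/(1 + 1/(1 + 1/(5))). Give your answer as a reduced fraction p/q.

-38/11

Collapse the nested fraction from the inside out:
Start with 5.
1 + 1/(5/1) = 1 + 1/5 = 6/5
1 + 1/(6/5) = 1 + 5/6 = 11/6
-4 + 1/(11/6) = -4 + 6/11 = -38/11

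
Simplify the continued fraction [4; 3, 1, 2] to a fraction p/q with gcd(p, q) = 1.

47/11

Work from the innermost term outward:
Start with 2.
1 + 1/(2/1) = 1 + 1/2 = 3/2
3 + 1/(3/2) = 3 + 2/3 = 11/3
4 + 1/(11/3) = 4 + 3/11 = 47/11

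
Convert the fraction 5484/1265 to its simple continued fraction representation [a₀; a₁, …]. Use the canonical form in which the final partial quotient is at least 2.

5484 ÷ 1265 → quotient 4, remainder 424
1265 ÷ 424 → quotient 2, remainder 417
424 ÷ 417 → quotient 1, remainder 7
417 ÷ 7 → quotient 59, remainder 4
7 ÷ 4 → quotient 1, remainder 3
4 ÷ 3 → quotient 1, remainder 1
3 ÷ 1 → quotient 3, remainder 0

[4; 2, 1, 59, 1, 1, 3]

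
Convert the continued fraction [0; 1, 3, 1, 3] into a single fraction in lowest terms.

a_0 = 0: 0/1
a_1 = 1: 1/1
a_2 = 3: 3/4
a_3 = 1: 4/5
a_4 = 3: 15/19

15/19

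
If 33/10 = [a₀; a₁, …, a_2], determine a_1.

3

⌊33/10⌋ = 3, remainder 3
⌊10/3⌋ = 3, remainder 1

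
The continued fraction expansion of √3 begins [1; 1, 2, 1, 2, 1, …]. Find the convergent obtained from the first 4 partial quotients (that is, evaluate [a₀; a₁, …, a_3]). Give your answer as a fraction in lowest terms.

7/4

Start with 1.
2 + 1/(1/1) = 2 + 1/1 = 3/1
1 + 1/(3/1) = 1 + 1/3 = 4/3
1 + 1/(4/3) = 1 + 3/4 = 7/4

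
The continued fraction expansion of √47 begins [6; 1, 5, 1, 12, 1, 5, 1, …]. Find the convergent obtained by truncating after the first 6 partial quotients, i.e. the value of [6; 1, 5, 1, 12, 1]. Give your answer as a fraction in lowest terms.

665/97

a_0 = 6: 6/1
a_1 = 1: 7/1
a_2 = 5: 41/6
a_3 = 1: 48/7
a_4 = 12: 617/90
a_5 = 1: 665/97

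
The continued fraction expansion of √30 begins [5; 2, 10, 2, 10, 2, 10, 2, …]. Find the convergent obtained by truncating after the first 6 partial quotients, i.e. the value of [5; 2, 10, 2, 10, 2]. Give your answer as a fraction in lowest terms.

Start with 2.
10 + 1/(2/1) = 10 + 1/2 = 21/2
2 + 1/(21/2) = 2 + 2/21 = 44/21
10 + 1/(44/21) = 10 + 21/44 = 461/44
2 + 1/(461/44) = 2 + 44/461 = 966/461
5 + 1/(966/461) = 5 + 461/966 = 5291/966

5291/966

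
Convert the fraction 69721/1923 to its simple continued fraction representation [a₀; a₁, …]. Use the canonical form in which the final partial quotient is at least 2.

[36; 3, 1, 9, 16, 3]

Run the Euclidean algorithm, recording each quotient:
69721 ÷ 1923 → quotient 36, remainder 493
1923 ÷ 493 → quotient 3, remainder 444
493 ÷ 444 → quotient 1, remainder 49
444 ÷ 49 → quotient 9, remainder 3
49 ÷ 3 → quotient 16, remainder 1
3 ÷ 1 → quotient 3, remainder 0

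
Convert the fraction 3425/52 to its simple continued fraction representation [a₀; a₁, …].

Apply division with remainder until the remainder is 0:
3425 ÷ 52 → quotient 65, remainder 45
52 ÷ 45 → quotient 1, remainder 7
45 ÷ 7 → quotient 6, remainder 3
7 ÷ 3 → quotient 2, remainder 1
3 ÷ 1 → quotient 3, remainder 0

[65; 1, 6, 2, 3]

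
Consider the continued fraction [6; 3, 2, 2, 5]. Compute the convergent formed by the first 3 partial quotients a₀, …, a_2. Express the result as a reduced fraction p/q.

44/7

a_0 = 6: 6/1
a_1 = 3: 19/3
a_2 = 2: 44/7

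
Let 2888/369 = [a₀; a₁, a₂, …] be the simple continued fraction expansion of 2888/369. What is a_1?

2888 = 7·369 + 305, so a_0 = 7
369 = 1·305 + 64, so a_1 = 1

1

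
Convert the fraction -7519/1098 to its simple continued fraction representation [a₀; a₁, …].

[-7; 6, 1, 1, 2, 1, 5, 4]

Apply division with remainder until the remainder is 0:
-7519 = -7·1098 + 167, so a_0 = -7
1098 = 6·167 + 96, so a_1 = 6
167 = 1·96 + 71, so a_2 = 1
96 = 1·71 + 25, so a_3 = 1
71 = 2·25 + 21, so a_4 = 2
25 = 1·21 + 4, so a_5 = 1
21 = 5·4 + 1, so a_6 = 5
4 = 4·1 + 0, so a_7 = 4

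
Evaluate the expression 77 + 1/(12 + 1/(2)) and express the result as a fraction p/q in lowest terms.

Start with 2.
12 + 1/(2/1) = 12 + 1/2 = 25/2
77 + 1/(25/2) = 77 + 2/25 = 1927/25

1927/25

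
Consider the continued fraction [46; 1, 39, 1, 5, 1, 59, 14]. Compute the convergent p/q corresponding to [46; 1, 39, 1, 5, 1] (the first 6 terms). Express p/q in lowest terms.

13435/286

Starting at the tail and folding back:
Start with 1.
5 + 1/(1/1) = 5 + 1/1 = 6/1
1 + 1/(6/1) = 1 + 1/6 = 7/6
39 + 1/(7/6) = 39 + 6/7 = 279/7
1 + 1/(279/7) = 1 + 7/279 = 286/279
46 + 1/(286/279) = 46 + 279/286 = 13435/286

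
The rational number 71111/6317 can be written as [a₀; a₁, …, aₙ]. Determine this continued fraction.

⌊71111/6317⌋ = 11, remainder 1624
⌊6317/1624⌋ = 3, remainder 1445
⌊1624/1445⌋ = 1, remainder 179
⌊1445/179⌋ = 8, remainder 13
⌊179/13⌋ = 13, remainder 10
⌊13/10⌋ = 1, remainder 3
⌊10/3⌋ = 3, remainder 1
⌊3/1⌋ = 3, remainder 0

[11; 3, 1, 8, 13, 1, 3, 3]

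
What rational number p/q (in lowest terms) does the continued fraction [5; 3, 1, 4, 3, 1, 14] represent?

6215/1181

Use the convergent recurrence hₖ = aₖ·hₖ₋₁ + hₖ₋₂ (and likewise for the denominators kₖ):
a_0 = 5: 5/1
a_1 = 3: 16/3
a_2 = 1: 21/4
a_3 = 4: 100/19
a_4 = 3: 321/61
a_5 = 1: 421/80
a_6 = 14: 6215/1181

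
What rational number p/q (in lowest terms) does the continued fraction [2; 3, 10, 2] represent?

a_0 = 2: 2/1
a_1 = 3: 7/3
a_2 = 10: 72/31
a_3 = 2: 151/65

151/65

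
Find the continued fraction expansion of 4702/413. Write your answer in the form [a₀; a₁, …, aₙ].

[11; 2, 1, 1, 2, 15, 2]

Run the Euclidean algorithm, recording each quotient:
⌊4702/413⌋ = 11, remainder 159
⌊413/159⌋ = 2, remainder 95
⌊159/95⌋ = 1, remainder 64
⌊95/64⌋ = 1, remainder 31
⌊64/31⌋ = 2, remainder 2
⌊31/2⌋ = 15, remainder 1
⌊2/1⌋ = 2, remainder 0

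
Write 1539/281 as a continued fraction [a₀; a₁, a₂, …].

[5; 2, 10, 3, 4]

1539 ÷ 281 → quotient 5, remainder 134
281 ÷ 134 → quotient 2, remainder 13
134 ÷ 13 → quotient 10, remainder 4
13 ÷ 4 → quotient 3, remainder 1
4 ÷ 1 → quotient 4, remainder 0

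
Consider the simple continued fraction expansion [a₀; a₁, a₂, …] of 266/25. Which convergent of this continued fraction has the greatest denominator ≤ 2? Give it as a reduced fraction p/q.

21/2

a_0 = 10: 10/1  (≤ bound)
a_1 = 1: 11/1  (≤ bound)
a_2 = 1: 21/2  (≤ bound)
a_3 = 1: 32/3  (> 2, stop)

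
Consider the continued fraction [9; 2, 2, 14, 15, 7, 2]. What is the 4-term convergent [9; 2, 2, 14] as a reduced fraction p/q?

677/72

Start with 14.
2 + 1/(14/1) = 2 + 1/14 = 29/14
2 + 1/(29/14) = 2 + 14/29 = 72/29
9 + 1/(72/29) = 9 + 29/72 = 677/72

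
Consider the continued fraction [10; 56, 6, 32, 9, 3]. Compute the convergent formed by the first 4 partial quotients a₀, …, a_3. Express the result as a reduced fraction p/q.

Work from the innermost term outward:
Start with 32.
6 + 1/(32/1) = 6 + 1/32 = 193/32
56 + 1/(193/32) = 56 + 32/193 = 10840/193
10 + 1/(10840/193) = 10 + 193/10840 = 108593/10840

108593/10840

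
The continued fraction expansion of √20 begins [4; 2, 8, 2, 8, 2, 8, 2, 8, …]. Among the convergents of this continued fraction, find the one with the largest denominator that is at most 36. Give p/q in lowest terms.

a_0 = 4: 4/1  (≤ bound)
a_1 = 2: 9/2  (≤ bound)
a_2 = 8: 76/17  (≤ bound)
a_3 = 2: 161/36  (≤ bound)
a_4 = 8: 1364/305  (> 36, stop)

161/36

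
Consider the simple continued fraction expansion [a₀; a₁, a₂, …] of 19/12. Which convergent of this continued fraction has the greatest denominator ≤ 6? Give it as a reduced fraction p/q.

8/5

List convergents until the denominator exceeds the bound:
a_0 = 1: 1/1  (≤ bound)
a_1 = 1: 2/1  (≤ bound)
a_2 = 1: 3/2  (≤ bound)
a_3 = 2: 8/5  (≤ bound)
a_4 = 2: 19/12  (> 6, stop)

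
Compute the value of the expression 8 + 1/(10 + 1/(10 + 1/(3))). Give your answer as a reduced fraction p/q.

Compute successive convergents:
a_0 = 8: 8/1
a_1 = 10: 81/10
a_2 = 10: 818/101
a_3 = 3: 2535/313

2535/313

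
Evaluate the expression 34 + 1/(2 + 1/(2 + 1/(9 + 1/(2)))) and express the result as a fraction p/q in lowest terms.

3406/99

Use the convergent recurrence hₖ = aₖ·hₖ₋₁ + hₖ₋₂ (and likewise for the denominators kₖ):
a_0 = 34: 34/1
a_1 = 2: 69/2
a_2 = 2: 172/5
a_3 = 9: 1617/47
a_4 = 2: 3406/99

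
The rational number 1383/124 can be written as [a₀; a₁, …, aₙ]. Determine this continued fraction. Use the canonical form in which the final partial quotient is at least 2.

[11; 6, 1, 1, 9]

Repeatedly divide and take the remainder:
1383 = 11·124 + 19, so a_0 = 11
124 = 6·19 + 10, so a_1 = 6
19 = 1·10 + 9, so a_2 = 1
10 = 1·9 + 1, so a_3 = 1
9 = 9·1 + 0, so a_4 = 9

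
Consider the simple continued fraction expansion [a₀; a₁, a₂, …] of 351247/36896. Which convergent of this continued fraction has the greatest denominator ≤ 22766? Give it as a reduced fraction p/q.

List convergents until the denominator exceeds the bound:
a_0 = 9: 9/1  (≤ bound)
a_1 = 1: 10/1  (≤ bound)
a_2 = 1: 19/2  (≤ bound)
a_3 = 12: 238/25  (≤ bound)
a_4 = 20: 4779/502  (≤ bound)
a_5 = 7: 33691/3539  (≤ bound)
a_6 = 3: 105852/11119  (≤ bound)
a_7 = 3: 351247/36896  (> 22766, stop)

105852/11119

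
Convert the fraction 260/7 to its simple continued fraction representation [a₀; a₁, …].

[37; 7]

260 ÷ 7 → quotient 37, remainder 1
7 ÷ 1 → quotient 7, remainder 0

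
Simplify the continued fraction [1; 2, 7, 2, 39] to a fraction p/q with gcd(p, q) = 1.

1855/1263

a_0 = 1: 1/1
a_1 = 2: 3/2
a_2 = 7: 22/15
a_3 = 2: 47/32
a_4 = 39: 1855/1263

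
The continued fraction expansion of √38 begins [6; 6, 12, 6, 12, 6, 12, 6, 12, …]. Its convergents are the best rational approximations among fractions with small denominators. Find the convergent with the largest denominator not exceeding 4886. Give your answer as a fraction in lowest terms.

2737/444

List convergents until the denominator exceeds the bound:
a_0 = 6: 6/1  (≤ bound)
a_1 = 6: 37/6  (≤ bound)
a_2 = 12: 450/73  (≤ bound)
a_3 = 6: 2737/444  (≤ bound)
a_4 = 12: 33294/5401  (> 4886, stop)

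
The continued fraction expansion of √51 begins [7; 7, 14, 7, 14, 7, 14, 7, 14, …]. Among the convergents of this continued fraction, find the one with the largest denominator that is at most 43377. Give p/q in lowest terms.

70693/9899

List convergents until the denominator exceeds the bound:
a_0 = 7: 7/1  (≤ bound)
a_1 = 7: 50/7  (≤ bound)
a_2 = 14: 707/99  (≤ bound)
a_3 = 7: 4999/700  (≤ bound)
a_4 = 14: 70693/9899  (≤ bound)
a_5 = 7: 499850/69993  (> 43377, stop)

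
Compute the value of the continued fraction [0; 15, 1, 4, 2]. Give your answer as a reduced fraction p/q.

a_0 = 0: 0/1
a_1 = 15: 1/15
a_2 = 1: 1/16
a_3 = 4: 5/79
a_4 = 2: 11/174

11/174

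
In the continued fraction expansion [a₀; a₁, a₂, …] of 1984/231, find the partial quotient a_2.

1

1984 ÷ 231 → quotient 8, remainder 136
231 ÷ 136 → quotient 1, remainder 95
136 ÷ 95 → quotient 1, remainder 41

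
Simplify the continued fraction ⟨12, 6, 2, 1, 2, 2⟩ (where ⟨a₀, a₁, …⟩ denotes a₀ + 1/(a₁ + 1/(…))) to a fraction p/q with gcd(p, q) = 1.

1471/121

Start with 2.
2 + 1/(2/1) = 2 + 1/2 = 5/2
1 + 1/(5/2) = 1 + 2/5 = 7/5
2 + 1/(7/5) = 2 + 5/7 = 19/7
6 + 1/(19/7) = 6 + 7/19 = 121/19
12 + 1/(121/19) = 12 + 19/121 = 1471/121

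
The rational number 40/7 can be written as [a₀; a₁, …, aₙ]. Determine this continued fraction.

40 ÷ 7 → quotient 5, remainder 5
7 ÷ 5 → quotient 1, remainder 2
5 ÷ 2 → quotient 2, remainder 1
2 ÷ 1 → quotient 2, remainder 0

[5; 1, 2, 2]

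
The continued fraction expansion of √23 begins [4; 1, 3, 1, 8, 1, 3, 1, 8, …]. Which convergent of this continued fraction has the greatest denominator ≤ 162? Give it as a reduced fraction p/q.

235/49

a_0 = 4: 4/1  (≤ bound)
a_1 = 1: 5/1  (≤ bound)
a_2 = 3: 19/4  (≤ bound)
a_3 = 1: 24/5  (≤ bound)
a_4 = 8: 211/44  (≤ bound)
a_5 = 1: 235/49  (≤ bound)
a_6 = 3: 916/191  (> 162, stop)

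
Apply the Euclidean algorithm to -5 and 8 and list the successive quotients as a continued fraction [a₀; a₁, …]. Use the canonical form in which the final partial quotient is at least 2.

[-1; 2, 1, 2]

Repeatedly divide and take the remainder:
⌊-5/8⌋ = -1, remainder 3
⌊8/3⌋ = 2, remainder 2
⌊3/2⌋ = 1, remainder 1
⌊2/1⌋ = 2, remainder 0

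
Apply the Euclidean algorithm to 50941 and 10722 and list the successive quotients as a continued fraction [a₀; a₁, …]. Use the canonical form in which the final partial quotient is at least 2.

[4; 1, 3, 58, 46]

50941 = 4·10722 + 8053, so a_0 = 4
10722 = 1·8053 + 2669, so a_1 = 1
8053 = 3·2669 + 46, so a_2 = 3
2669 = 58·46 + 1, so a_3 = 58
46 = 46·1 + 0, so a_4 = 46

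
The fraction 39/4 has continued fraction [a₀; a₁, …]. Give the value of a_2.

39 = 9·4 + 3, so a_0 = 9
4 = 1·3 + 1, so a_1 = 1
3 = 3·1 + 0, so a_2 = 3

3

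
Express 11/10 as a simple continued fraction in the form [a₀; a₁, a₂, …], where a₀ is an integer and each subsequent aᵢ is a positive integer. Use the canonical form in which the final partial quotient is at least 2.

[1; 10]

Repeatedly divide and take the remainder:
11 ÷ 10 → quotient 1, remainder 1
10 ÷ 1 → quotient 10, remainder 0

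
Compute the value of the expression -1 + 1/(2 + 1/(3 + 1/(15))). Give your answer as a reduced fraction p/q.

-61/107

a_0 = -1: -1/1
a_1 = 2: -1/2
a_2 = 3: -4/7
a_3 = 15: -61/107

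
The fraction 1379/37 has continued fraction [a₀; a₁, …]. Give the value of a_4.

⌊1379/37⌋ = 37, remainder 10
⌊37/10⌋ = 3, remainder 7
⌊10/7⌋ = 1, remainder 3
⌊7/3⌋ = 2, remainder 1
⌊3/1⌋ = 3, remainder 0

3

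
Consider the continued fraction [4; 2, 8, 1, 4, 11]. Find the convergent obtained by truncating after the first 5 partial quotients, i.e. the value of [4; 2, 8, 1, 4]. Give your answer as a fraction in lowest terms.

Use the convergent recurrence hₖ = aₖ·hₖ₋₁ + hₖ₋₂ (and likewise for the denominators kₖ):
a_0 = 4: 4/1
a_1 = 2: 9/2
a_2 = 8: 76/17
a_3 = 1: 85/19
a_4 = 4: 416/93

416/93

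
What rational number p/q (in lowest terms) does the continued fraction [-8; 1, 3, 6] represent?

Use the convergent recurrence hₖ = aₖ·hₖ₋₁ + hₖ₋₂ (and likewise for the denominators kₖ):
a_0 = -8: -8/1
a_1 = 1: -7/1
a_2 = 3: -29/4
a_3 = 6: -181/25

-181/25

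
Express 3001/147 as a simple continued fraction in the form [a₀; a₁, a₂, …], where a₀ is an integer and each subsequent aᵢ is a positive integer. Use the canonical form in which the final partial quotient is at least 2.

Apply division with remainder until the remainder is 0:
3001 ÷ 147 → quotient 20, remainder 61
147 ÷ 61 → quotient 2, remainder 25
61 ÷ 25 → quotient 2, remainder 11
25 ÷ 11 → quotient 2, remainder 3
11 ÷ 3 → quotient 3, remainder 2
3 ÷ 2 → quotient 1, remainder 1
2 ÷ 1 → quotient 2, remainder 0

[20; 2, 2, 2, 3, 1, 2]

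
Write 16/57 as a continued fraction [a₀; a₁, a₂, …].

[0; 3, 1, 1, 3, 2]

16 = 0·57 + 16, so a_0 = 0
57 = 3·16 + 9, so a_1 = 3
16 = 1·9 + 7, so a_2 = 1
9 = 1·7 + 2, so a_3 = 1
7 = 3·2 + 1, so a_4 = 3
2 = 2·1 + 0, so a_5 = 2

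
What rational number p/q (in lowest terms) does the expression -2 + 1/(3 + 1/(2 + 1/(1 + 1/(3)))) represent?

Start with 3.
1 + 1/(3/1) = 1 + 1/3 = 4/3
2 + 1/(4/3) = 2 + 3/4 = 11/4
3 + 1/(11/4) = 3 + 4/11 = 37/11
-2 + 1/(37/11) = -2 + 11/37 = -63/37

-63/37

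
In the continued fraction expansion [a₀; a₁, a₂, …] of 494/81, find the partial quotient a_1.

494 ÷ 81 → quotient 6, remainder 8
81 ÷ 8 → quotient 10, remainder 1

10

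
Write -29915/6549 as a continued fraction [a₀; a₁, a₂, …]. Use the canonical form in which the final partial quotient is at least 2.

-29915 ÷ 6549 → quotient -5, remainder 2830
6549 ÷ 2830 → quotient 2, remainder 889
2830 ÷ 889 → quotient 3, remainder 163
889 ÷ 163 → quotient 5, remainder 74
163 ÷ 74 → quotient 2, remainder 15
74 ÷ 15 → quotient 4, remainder 14
15 ÷ 14 → quotient 1, remainder 1
14 ÷ 1 → quotient 14, remainder 0

[-5; 2, 3, 5, 2, 4, 1, 14]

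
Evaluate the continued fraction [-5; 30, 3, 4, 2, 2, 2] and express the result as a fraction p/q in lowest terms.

a_0 = -5: -5/1
a_1 = 30: -149/30
a_2 = 3: -452/91
a_3 = 4: -1957/394
a_4 = 2: -4366/879
a_5 = 2: -10689/2152
a_6 = 2: -25744/5183

-25744/5183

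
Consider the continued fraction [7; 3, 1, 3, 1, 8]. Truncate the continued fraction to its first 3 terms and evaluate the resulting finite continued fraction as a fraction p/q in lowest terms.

29/4

Collapse the nested fraction from the inside out:
Start with 1.
3 + 1/(1/1) = 3 + 1/1 = 4/1
7 + 1/(4/1) = 7 + 1/4 = 29/4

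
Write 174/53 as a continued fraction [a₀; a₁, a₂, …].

[3; 3, 1, 1, 7]

Repeatedly divide and take the remainder:
174 = 3·53 + 15, so a_0 = 3
53 = 3·15 + 8, so a_1 = 3
15 = 1·8 + 7, so a_2 = 1
8 = 1·7 + 1, so a_3 = 1
7 = 7·1 + 0, so a_4 = 7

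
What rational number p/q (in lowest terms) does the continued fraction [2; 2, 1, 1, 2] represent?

31/13

a_0 = 2: 2/1
a_1 = 2: 5/2
a_2 = 1: 7/3
a_3 = 1: 12/5
a_4 = 2: 31/13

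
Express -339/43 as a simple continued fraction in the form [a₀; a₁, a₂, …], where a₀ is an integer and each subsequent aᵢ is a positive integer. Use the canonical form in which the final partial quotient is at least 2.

-339 ÷ 43 → quotient -8, remainder 5
43 ÷ 5 → quotient 8, remainder 3
5 ÷ 3 → quotient 1, remainder 2
3 ÷ 2 → quotient 1, remainder 1
2 ÷ 1 → quotient 2, remainder 0

[-8; 8, 1, 1, 2]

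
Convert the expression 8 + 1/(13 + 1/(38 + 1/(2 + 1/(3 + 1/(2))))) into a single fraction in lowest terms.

64703/8011

a_0 = 8: 8/1
a_1 = 13: 105/13
a_2 = 38: 3998/495
a_3 = 2: 8101/1003
a_4 = 3: 28301/3504
a_5 = 2: 64703/8011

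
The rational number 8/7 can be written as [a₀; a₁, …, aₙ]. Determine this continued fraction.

[1; 7]

8 ÷ 7 → quotient 1, remainder 1
7 ÷ 1 → quotient 7, remainder 0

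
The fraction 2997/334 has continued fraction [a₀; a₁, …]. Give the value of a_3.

⌊2997/334⌋ = 8, remainder 325
⌊334/325⌋ = 1, remainder 9
⌊325/9⌋ = 36, remainder 1
⌊9/1⌋ = 9, remainder 0

9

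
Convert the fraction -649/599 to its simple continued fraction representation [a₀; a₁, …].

-649 ÷ 599 → quotient -2, remainder 549
599 ÷ 549 → quotient 1, remainder 50
549 ÷ 50 → quotient 10, remainder 49
50 ÷ 49 → quotient 1, remainder 1
49 ÷ 1 → quotient 49, remainder 0

[-2; 1, 10, 1, 49]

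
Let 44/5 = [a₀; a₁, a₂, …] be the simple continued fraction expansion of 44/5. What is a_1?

1

44 ÷ 5 → quotient 8, remainder 4
5 ÷ 4 → quotient 1, remainder 1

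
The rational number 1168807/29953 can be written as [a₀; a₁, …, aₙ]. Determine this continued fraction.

[39; 46, 1, 4, 25, 2, 2]

⌊1168807/29953⌋ = 39, remainder 640
⌊29953/640⌋ = 46, remainder 513
⌊640/513⌋ = 1, remainder 127
⌊513/127⌋ = 4, remainder 5
⌊127/5⌋ = 25, remainder 2
⌊5/2⌋ = 2, remainder 1
⌊2/1⌋ = 2, remainder 0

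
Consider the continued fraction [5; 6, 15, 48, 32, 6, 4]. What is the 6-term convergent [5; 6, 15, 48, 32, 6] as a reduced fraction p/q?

4362883/844728

Work from the innermost term outward:
Start with 6.
32 + 1/(6/1) = 32 + 1/6 = 193/6
48 + 1/(193/6) = 48 + 6/193 = 9270/193
15 + 1/(9270/193) = 15 + 193/9270 = 139243/9270
6 + 1/(139243/9270) = 6 + 9270/139243 = 844728/139243
5 + 1/(844728/139243) = 5 + 139243/844728 = 4362883/844728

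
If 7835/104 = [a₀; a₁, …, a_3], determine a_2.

1

⌊7835/104⌋ = 75, remainder 35
⌊104/35⌋ = 2, remainder 34
⌊35/34⌋ = 1, remainder 1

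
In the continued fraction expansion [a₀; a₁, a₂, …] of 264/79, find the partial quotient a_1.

Repeatedly divide and take the remainder:
264 = 3·79 + 27, so a_0 = 3
79 = 2·27 + 25, so a_1 = 2

2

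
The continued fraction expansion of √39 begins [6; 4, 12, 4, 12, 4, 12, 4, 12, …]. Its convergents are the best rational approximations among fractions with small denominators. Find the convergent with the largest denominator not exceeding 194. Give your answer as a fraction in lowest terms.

a_0 = 6: 6/1  (≤ bound)
a_1 = 4: 25/4  (≤ bound)
a_2 = 12: 306/49  (≤ bound)
a_3 = 4: 1249/200  (> 194, stop)

306/49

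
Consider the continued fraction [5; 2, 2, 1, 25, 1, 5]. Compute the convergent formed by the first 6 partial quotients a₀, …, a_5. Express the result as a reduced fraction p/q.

1015/187

a_0 = 5: 5/1
a_1 = 2: 11/2
a_2 = 2: 27/5
a_3 = 1: 38/7
a_4 = 25: 977/180
a_5 = 1: 1015/187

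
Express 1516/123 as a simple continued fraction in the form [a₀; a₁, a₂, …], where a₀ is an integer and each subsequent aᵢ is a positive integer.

Apply division with remainder until the remainder is 0:
⌊1516/123⌋ = 12, remainder 40
⌊123/40⌋ = 3, remainder 3
⌊40/3⌋ = 13, remainder 1
⌊3/1⌋ = 3, remainder 0

[12; 3, 13, 3]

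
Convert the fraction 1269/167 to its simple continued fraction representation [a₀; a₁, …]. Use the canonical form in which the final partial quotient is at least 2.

1269 ÷ 167 → quotient 7, remainder 100
167 ÷ 100 → quotient 1, remainder 67
100 ÷ 67 → quotient 1, remainder 33
67 ÷ 33 → quotient 2, remainder 1
33 ÷ 1 → quotient 33, remainder 0

[7; 1, 1, 2, 33]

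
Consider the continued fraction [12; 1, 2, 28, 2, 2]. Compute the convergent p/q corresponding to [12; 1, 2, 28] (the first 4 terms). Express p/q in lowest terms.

a_0 = 12: 12/1
a_1 = 1: 13/1
a_2 = 2: 38/3
a_3 = 28: 1077/85

1077/85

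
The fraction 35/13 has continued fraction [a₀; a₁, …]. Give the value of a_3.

4

35 = 2·13 + 9, so a_0 = 2
13 = 1·9 + 4, so a_1 = 1
9 = 2·4 + 1, so a_2 = 2
4 = 4·1 + 0, so a_3 = 4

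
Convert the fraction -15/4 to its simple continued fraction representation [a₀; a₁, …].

-15 = -4·4 + 1, so a_0 = -4
4 = 4·1 + 0, so a_1 = 4

[-4; 4]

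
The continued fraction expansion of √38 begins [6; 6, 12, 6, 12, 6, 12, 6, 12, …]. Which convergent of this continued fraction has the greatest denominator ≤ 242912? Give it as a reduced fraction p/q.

202501/32850

a_0 = 6: 6/1  (≤ bound)
a_1 = 6: 37/6  (≤ bound)
a_2 = 12: 450/73  (≤ bound)
a_3 = 6: 2737/444  (≤ bound)
a_4 = 12: 33294/5401  (≤ bound)
a_5 = 6: 202501/32850  (≤ bound)
a_6 = 12: 2463306/399601  (> 242912, stop)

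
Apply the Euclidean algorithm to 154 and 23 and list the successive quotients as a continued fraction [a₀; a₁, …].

[6; 1, 2, 3, 2]

⌊154/23⌋ = 6, remainder 16
⌊23/16⌋ = 1, remainder 7
⌊16/7⌋ = 2, remainder 2
⌊7/2⌋ = 3, remainder 1
⌊2/1⌋ = 2, remainder 0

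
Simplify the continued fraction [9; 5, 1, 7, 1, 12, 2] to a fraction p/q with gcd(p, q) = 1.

13012/1419

a_0 = 9: 9/1
a_1 = 5: 46/5
a_2 = 1: 55/6
a_3 = 7: 431/47
a_4 = 1: 486/53
a_5 = 12: 6263/683
a_6 = 2: 13012/1419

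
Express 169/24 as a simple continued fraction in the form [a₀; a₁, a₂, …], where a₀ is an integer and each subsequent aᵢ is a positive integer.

169 ÷ 24 → quotient 7, remainder 1
24 ÷ 1 → quotient 24, remainder 0

[7; 24]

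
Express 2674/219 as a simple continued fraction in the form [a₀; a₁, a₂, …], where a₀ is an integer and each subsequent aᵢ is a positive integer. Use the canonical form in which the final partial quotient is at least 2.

[12; 4, 1, 3, 5, 2]

Run the Euclidean algorithm, recording each quotient:
2674 ÷ 219 → quotient 12, remainder 46
219 ÷ 46 → quotient 4, remainder 35
46 ÷ 35 → quotient 1, remainder 11
35 ÷ 11 → quotient 3, remainder 2
11 ÷ 2 → quotient 5, remainder 1
2 ÷ 1 → quotient 2, remainder 0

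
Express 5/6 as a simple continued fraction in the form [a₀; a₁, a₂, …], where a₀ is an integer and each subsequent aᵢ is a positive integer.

[0; 1, 5]

5 = 0·6 + 5, so a_0 = 0
6 = 1·5 + 1, so a_1 = 1
5 = 5·1 + 0, so a_2 = 5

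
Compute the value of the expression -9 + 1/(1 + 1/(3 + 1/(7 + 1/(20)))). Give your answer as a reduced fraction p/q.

a_0 = -9: -9/1
a_1 = 1: -8/1
a_2 = 3: -33/4
a_3 = 7: -239/29
a_4 = 20: -4813/584

-4813/584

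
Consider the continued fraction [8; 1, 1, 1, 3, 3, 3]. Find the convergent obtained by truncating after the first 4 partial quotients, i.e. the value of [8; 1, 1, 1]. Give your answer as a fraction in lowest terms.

a_0 = 8: 8/1
a_1 = 1: 9/1
a_2 = 1: 17/2
a_3 = 1: 26/3

26/3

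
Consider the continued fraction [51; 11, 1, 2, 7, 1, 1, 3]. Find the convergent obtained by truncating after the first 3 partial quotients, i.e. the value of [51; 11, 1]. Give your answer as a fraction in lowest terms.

a_0 = 51: 51/1
a_1 = 11: 562/11
a_2 = 1: 613/12

613/12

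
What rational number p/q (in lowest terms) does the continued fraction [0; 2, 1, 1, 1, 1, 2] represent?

Use the convergent recurrence hₖ = aₖ·hₖ₋₁ + hₖ₋₂ (and likewise for the denominators kₖ):
a_0 = 0: 0/1
a_1 = 2: 1/2
a_2 = 1: 1/3
a_3 = 1: 2/5
a_4 = 1: 3/8
a_5 = 1: 5/13
a_6 = 2: 13/34

13/34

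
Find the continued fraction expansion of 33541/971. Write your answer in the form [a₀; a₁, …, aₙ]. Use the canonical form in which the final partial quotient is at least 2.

33541 ÷ 971 → quotient 34, remainder 527
971 ÷ 527 → quotient 1, remainder 444
527 ÷ 444 → quotient 1, remainder 83
444 ÷ 83 → quotient 5, remainder 29
83 ÷ 29 → quotient 2, remainder 25
29 ÷ 25 → quotient 1, remainder 4
25 ÷ 4 → quotient 6, remainder 1
4 ÷ 1 → quotient 4, remainder 0

[34; 1, 1, 5, 2, 1, 6, 4]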